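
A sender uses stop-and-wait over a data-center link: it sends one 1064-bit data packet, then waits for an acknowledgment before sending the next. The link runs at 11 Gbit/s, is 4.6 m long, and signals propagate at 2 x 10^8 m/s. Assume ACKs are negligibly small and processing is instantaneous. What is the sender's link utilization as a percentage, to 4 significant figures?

67.77 %

t_tx = L/R = 1064/11000000000 = 9.67273e-08 s.
t_prop = 4.6/200000000 = 2.3e-08 s; RTT = 4.6e-08 s.
Cycle = t_tx + RTT = 1.42727e-07 s.
Utilization = t_tx / cycle = 9.67273e-08/1.42727e-07 = 67.77 %.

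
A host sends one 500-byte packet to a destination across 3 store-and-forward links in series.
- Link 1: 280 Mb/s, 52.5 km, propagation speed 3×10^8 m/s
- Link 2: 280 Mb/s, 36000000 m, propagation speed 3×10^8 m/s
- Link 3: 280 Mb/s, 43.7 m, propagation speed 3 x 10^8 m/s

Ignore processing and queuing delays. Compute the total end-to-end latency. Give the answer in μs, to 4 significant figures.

L = 500 × 8 = 4000 bits.
Transmission delay per hop = L/R = 4000/280000000 = 14.2857 μs; 3 hops → 42.8571 μs.
Propagation delays (d/s per hop): 175, 120000, 0.145667 μs; sum = 120175 μs.
End-to-end = 120200 μs.

120200 μs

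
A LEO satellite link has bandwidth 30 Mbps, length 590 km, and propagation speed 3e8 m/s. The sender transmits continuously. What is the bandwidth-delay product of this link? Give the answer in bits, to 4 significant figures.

59000 bits

Propagation delay = 590000 / 300000000 = 0.00196667 s.
BDP = R × t_prop = 30000000 × 0.00196667 = 59000 bits.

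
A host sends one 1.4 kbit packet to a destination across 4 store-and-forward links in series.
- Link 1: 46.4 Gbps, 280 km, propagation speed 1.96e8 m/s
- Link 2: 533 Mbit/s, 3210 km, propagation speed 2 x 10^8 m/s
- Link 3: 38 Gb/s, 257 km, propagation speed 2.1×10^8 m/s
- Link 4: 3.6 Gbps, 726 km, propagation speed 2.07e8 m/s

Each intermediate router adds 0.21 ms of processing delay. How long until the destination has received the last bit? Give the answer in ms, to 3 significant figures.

22.8 ms

L = 1400 bits.
Transmission delays (L/R per hop): 3.01724e-05, 0.00262664, 3.68421e-05, 0.000388889 ms; sum = 0.00308255 ms.
Propagation delays (d/s per hop): 1.42857, 16.05, 1.22381, 3.50725 ms; sum = 22.2096 ms.
Processing at 3 router(s): 3 × 0.21 ms = 0.63 ms.
End-to-end = 22.8 ms.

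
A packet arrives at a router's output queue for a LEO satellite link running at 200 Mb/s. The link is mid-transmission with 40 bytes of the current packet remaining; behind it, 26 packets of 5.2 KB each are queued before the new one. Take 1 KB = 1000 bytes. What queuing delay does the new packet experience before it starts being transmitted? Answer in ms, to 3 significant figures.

5.41 ms

Each queued packet: L/R = 41600/200000000 = 0.208 ms.
26 queued → 5.408 ms.
Plus remaining 320 bits of current packet: 0.0016 ms.
Queuing delay = 5.41 ms.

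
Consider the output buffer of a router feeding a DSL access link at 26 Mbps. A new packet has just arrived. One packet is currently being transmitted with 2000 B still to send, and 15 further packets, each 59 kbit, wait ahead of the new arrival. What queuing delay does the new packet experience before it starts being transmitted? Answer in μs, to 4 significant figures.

Each queued packet: L/R = 59000/26000000 = 2269.23 μs.
15 queued → 34038.5 μs.
Plus remaining 16000 bits of current packet: 615.385 μs.
Queuing delay = 34650 μs.

34650 μs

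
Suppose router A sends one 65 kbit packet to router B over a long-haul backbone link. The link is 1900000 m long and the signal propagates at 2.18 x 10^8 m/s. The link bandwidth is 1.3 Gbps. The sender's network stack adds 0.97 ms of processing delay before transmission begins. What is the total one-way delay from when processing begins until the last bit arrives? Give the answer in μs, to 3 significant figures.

L = 65000 bits.
Transmission delay = L/R = 65000 / 1300000000 = 50 μs.
Propagation delay = d/s = 1900000 m / 2.18e+08 m/s = 8715.6 μs.
Plus processing delay 0.97 ms = 970 μs.
Total = 9740 μs.

9740 μs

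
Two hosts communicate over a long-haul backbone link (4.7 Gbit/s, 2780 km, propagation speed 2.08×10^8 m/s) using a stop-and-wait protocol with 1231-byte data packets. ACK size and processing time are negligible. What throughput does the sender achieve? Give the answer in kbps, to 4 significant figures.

t_tx = L/R = 9848/4700000000 = 2.09532e-06 s.
t_prop = 2780000/208000000 = 0.0133654 s; RTT = 0.0267308 s.
Cycle = t_tx + RTT = 0.0267329 s.
Throughput = L / cycle = 9848 / 0.0267329 = 368.4 kbps.

368.4 kbps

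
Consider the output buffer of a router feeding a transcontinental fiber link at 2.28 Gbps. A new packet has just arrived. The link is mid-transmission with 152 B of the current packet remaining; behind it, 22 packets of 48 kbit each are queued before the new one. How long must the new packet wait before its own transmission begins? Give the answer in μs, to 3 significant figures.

Each queued packet: L/R = 48000/2280000000 = 21.0526 μs.
22 queued → 463.158 μs.
Plus remaining 1216 bits of current packet: 0.533333 μs.
Queuing delay = 464 μs.

464 μs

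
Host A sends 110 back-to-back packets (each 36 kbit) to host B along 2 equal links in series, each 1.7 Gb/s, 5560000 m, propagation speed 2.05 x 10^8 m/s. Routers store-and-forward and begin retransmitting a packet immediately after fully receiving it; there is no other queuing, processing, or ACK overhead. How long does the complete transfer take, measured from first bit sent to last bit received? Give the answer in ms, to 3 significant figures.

56.6 ms

Per-hop transmission t_tx = L/R = 36000/1700000000 = 0.0211765 ms.
Per-hop propagation t_prop = 5560000/2.05e+08 = 27.122 ms.
Pipeline fill: first packet needs 2·t_tx to clear all hops; remaining 109 packets each add one t_tx.
Total = (2+110-1)·t_tx + 2·t_prop = 111·0.0211765 + 2·27.122 = 56.6 ms.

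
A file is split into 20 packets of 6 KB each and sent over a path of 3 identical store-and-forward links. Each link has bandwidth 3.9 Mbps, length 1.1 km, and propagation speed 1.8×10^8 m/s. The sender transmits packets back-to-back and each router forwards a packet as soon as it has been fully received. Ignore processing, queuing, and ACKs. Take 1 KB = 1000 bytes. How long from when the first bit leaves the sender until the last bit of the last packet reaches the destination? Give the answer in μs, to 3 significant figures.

271000 μs

Per-hop transmission t_tx = L/R = 48000/3900000 = 12307.7 μs.
Per-hop propagation t_prop = 1100/180000000 = 6.11111 μs.
Pipeline fill: first packet needs 3·t_tx to clear all hops; remaining 19 packets each add one t_tx.
Total = (3+20-1)·t_tx + 3·t_prop = 22·12307.7 + 3·6.11111 = 271000 μs.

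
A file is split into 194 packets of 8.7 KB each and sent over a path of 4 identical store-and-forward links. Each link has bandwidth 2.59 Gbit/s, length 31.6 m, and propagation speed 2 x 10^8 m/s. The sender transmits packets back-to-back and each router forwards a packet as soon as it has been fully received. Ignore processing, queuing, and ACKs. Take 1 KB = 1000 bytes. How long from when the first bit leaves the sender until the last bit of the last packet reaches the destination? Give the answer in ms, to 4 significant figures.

5.295 ms

Per-hop transmission t_tx = L/R = 69600/2590000000 = 0.0268726 ms.
Per-hop propagation t_prop = 31.6/200000000 = 0.000158 ms.
Pipeline fill: first packet needs 4·t_tx to clear all hops; remaining 193 packets each add one t_tx.
Total = (4+194-1)·t_tx + 4·t_prop = 197·0.0268726 + 4·0.000158 = 5.295 ms.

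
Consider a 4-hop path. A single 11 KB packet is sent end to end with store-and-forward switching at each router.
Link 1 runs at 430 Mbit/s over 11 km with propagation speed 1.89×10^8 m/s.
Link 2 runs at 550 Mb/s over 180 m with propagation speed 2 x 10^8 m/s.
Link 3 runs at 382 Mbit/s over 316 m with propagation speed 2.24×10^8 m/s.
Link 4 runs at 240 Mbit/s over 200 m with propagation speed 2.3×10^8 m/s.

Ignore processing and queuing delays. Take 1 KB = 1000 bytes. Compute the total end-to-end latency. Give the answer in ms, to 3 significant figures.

L = 88000 bits.
Transmission delays (L/R per hop): 0.204651, 0.16, 0.230366, 0.366667 ms; sum = 0.961684 ms.
Propagation delays (d/s per hop): 0.0582011, 0.0009, 0.00141071, 0.000869565 ms; sum = 0.0613813 ms.
End-to-end = 1.02 ms.

1.02 ms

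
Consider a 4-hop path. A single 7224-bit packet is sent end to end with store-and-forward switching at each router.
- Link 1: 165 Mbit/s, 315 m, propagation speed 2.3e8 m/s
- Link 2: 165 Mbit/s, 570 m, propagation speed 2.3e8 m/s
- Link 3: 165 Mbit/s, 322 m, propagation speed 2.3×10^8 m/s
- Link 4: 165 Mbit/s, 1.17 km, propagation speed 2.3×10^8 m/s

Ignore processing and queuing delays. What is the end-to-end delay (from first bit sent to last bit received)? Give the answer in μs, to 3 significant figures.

Transmission delay per hop = L/R = 7224/165000000 = 43.7818 μs; 4 hops → 175.127 μs.
Propagation delays (d/s per hop): 1.36957, 2.47826, 1.4, 5.08696 μs; sum = 10.3348 μs.
End-to-end = 185 μs.

185 μs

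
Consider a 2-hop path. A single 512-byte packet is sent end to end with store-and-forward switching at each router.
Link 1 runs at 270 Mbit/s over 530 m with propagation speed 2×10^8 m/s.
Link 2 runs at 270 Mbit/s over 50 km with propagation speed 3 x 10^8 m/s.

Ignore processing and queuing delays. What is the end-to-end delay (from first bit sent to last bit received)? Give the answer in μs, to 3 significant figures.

200 μs

L = 512 × 8 = 4096 bits.
Transmission delay per hop = L/R = 4096/270000000 = 15.1704 μs; 2 hops → 30.3407 μs.
Propagation delays (d/s per hop): 2.65, 166.667 μs; sum = 169.317 μs.
End-to-end = 200 μs.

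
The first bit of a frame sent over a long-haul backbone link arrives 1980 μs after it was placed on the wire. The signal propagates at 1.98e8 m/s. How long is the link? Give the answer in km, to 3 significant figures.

d = s × t_prop = 198000000 × 0.00198 = 392 km.

392 km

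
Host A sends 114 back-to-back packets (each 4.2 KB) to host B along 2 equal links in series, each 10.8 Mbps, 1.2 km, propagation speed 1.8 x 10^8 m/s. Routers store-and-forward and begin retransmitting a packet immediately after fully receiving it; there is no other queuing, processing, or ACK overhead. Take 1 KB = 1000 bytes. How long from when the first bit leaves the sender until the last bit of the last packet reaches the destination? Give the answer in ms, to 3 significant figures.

Per-hop transmission t_tx = L/R = 33600/10800000 = 3.11111 ms.
Per-hop propagation t_prop = 1200/180000000 = 0.00666667 ms.
Pipeline fill: first packet needs 2·t_tx to clear all hops; remaining 113 packets each add one t_tx.
Total = (2+114-1)·t_tx + 2·t_prop = 115·3.11111 + 2·0.00666667 = 358 ms.

358 ms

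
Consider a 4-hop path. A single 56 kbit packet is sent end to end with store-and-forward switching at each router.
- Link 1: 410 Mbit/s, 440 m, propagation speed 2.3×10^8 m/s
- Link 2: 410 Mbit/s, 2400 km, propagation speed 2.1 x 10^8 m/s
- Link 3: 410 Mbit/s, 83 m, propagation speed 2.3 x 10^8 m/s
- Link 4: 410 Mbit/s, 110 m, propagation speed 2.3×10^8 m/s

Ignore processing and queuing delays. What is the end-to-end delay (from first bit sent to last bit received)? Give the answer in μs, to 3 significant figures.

12000 μs

L = 56000 bits.
Transmission delay per hop = L/R = 56000/410000000 = 136.585 μs; 4 hops → 546.341 μs.
Propagation delays (d/s per hop): 1.91304, 11428.6, 0.36087, 0.478261 μs; sum = 11431.3 μs.
End-to-end = 12000 μs.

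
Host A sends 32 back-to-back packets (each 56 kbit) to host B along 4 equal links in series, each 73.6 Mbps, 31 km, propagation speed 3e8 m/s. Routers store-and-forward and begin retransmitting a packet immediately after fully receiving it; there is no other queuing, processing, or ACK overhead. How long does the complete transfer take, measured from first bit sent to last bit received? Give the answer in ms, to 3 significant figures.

Per-hop transmission t_tx = L/R = 56000/73600000 = 0.76087 ms.
Per-hop propagation t_prop = 31000/300000000 = 0.103333 ms.
Pipeline fill: first packet needs 4·t_tx to clear all hops; remaining 31 packets each add one t_tx.
Total = (4+32-1)·t_tx + 4·t_prop = 35·0.76087 + 4·0.103333 = 27.0 ms.

27.0 ms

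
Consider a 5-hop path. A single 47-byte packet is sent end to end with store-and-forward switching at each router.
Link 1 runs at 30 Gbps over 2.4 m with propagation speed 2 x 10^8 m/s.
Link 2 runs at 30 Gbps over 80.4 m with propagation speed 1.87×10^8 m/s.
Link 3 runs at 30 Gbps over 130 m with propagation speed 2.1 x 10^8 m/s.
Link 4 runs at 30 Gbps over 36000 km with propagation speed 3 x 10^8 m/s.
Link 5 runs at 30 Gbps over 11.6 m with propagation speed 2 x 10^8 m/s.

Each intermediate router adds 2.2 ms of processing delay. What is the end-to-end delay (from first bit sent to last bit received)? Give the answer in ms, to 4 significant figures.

L = 47 × 8 = 376 bits.
Transmission delay per hop = L/R = 376/30000000000 = 1.25333e-05 ms; 5 hops → 6.26667e-05 ms.
Propagation delays (d/s per hop): 1.2e-05, 0.000429947, 0.000619048, 120, 5.8e-05 ms; sum = 120.001 ms.
Processing at 4 router(s): 4 × 2.2 ms = 8.8 ms.
End-to-end = 128.8 ms.

128.8 ms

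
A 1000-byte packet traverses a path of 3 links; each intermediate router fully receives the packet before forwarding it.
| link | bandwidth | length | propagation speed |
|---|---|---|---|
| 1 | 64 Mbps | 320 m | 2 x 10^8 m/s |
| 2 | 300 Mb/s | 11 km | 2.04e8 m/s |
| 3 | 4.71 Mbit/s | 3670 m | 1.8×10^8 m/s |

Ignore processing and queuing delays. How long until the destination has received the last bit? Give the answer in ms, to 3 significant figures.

L = 1000 × 8 = 8000 bits.
Transmission delays (L/R per hop): 0.125, 0.0266667, 1.69851 ms; sum = 1.85018 ms.
Propagation delays (d/s per hop): 0.0016, 0.0539216, 0.0203889 ms; sum = 0.0759105 ms.
End-to-end = 1.93 ms.

1.93 ms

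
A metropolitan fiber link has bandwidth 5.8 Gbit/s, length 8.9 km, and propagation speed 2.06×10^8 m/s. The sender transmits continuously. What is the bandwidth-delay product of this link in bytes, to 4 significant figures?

31320 bytes

Propagation delay = 8900 / 206000000 = 4.32039e-05 s.
BDP = R × t_prop = 5800000000 × 4.32039e-05 = 250583 bits.
In bytes: 250583/8 = 31320 bytes.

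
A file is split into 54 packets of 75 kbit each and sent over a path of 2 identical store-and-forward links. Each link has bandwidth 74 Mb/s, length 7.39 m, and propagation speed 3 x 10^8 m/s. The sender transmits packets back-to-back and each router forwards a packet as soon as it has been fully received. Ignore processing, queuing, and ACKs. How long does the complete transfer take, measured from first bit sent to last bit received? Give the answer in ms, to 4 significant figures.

Per-hop transmission t_tx = L/R = 75000/74000000 = 1.01351 ms.
Per-hop propagation t_prop = 7.39/300000000 = 2.46333e-05 ms.
Pipeline fill: first packet needs 2·t_tx to clear all hops; remaining 53 packets each add one t_tx.
Total = (2+54-1)·t_tx + 2·t_prop = 55·1.01351 + 2·2.46333e-05 = 55.74 ms.

55.74 ms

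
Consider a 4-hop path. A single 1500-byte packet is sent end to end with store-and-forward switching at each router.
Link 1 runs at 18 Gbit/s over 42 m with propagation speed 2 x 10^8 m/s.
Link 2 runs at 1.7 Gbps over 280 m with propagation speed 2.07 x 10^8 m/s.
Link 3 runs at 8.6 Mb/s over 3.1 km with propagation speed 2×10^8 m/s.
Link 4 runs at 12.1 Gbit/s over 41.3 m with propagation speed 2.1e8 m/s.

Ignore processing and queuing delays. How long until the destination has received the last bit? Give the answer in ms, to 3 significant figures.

1.42 ms

L = 1500 × 8 = 12000 bits.
Transmission delays (L/R per hop): 0.000666667, 0.00705882, 1.39535, 0.000991736 ms; sum = 1.40407 ms.
Propagation delays (d/s per hop): 0.00021, 0.00135266, 0.0155, 0.000196667 ms; sum = 0.0172593 ms.
End-to-end = 1.42 ms.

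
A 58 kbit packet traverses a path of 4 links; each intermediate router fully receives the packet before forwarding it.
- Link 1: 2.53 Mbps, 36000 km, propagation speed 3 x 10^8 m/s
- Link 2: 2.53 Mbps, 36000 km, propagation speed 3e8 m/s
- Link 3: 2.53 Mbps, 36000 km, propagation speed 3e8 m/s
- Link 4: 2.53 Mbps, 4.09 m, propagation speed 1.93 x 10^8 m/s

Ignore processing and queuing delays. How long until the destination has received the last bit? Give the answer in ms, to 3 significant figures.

452 ms

L = 58000 bits.
Transmission delay per hop = L/R = 58000/2530000 = 22.9249 ms; 4 hops → 91.6996 ms.
Propagation delays (d/s per hop): 120, 120, 120, 2.11917e-05 ms; sum = 360 ms.
End-to-end = 452 ms.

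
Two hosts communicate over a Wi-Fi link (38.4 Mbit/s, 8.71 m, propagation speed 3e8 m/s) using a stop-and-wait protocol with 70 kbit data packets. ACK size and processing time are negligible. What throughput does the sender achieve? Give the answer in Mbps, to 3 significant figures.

t_tx = L/R = 70000/38400000 = 0.00182292 s.
t_prop = 8.71/300000000 = 2.90333e-08 s; RTT = 5.80667e-08 s.
Cycle = t_tx + RTT = 0.00182297 s.
Throughput = L / cycle = 70000 / 0.00182297 = 38.4 Mbps.

38.4 Mbps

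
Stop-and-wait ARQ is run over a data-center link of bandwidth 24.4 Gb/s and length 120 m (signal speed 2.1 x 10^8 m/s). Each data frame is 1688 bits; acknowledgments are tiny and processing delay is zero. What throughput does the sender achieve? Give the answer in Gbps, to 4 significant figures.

t_tx = L/R = 1688/24400000000 = 6.91803e-08 s.
t_prop = 120/210000000 = 5.71429e-07 s; RTT = 1.14286e-06 s.
Cycle = t_tx + RTT = 1.21204e-06 s.
Throughput = L / cycle = 1688 / 1.21204e-06 = 1.393 Gbps.

1.393 Gbps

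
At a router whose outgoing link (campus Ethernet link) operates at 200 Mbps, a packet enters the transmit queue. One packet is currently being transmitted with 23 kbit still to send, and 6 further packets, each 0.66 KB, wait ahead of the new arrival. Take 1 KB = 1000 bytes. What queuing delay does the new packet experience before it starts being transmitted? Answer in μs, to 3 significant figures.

Each queued packet: L/R = 5280/200000000 = 26.4 μs.
6 queued → 158.4 μs.
Plus remaining 23000 bits of current packet: 115 μs.
Queuing delay = 273 μs.

273 μs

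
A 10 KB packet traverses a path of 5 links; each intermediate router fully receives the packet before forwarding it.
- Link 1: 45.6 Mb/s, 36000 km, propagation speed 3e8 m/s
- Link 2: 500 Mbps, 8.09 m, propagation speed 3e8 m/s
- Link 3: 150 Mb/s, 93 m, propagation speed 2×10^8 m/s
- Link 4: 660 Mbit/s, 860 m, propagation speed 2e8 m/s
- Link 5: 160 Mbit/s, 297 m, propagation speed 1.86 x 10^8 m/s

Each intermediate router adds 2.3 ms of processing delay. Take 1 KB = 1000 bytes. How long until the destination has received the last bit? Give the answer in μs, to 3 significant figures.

132000 μs

L = 80000 bits.
Transmission delays (L/R per hop): 1754.39, 160, 533.333, 121.212, 500 μs; sum = 3068.93 μs.
Propagation delays (d/s per hop): 120000, 0.0269667, 0.465, 4.3, 1.59677 μs; sum = 120006 μs.
Processing at 4 router(s): 4 × 2.3 ms = 9200 μs.
End-to-end = 132000 μs.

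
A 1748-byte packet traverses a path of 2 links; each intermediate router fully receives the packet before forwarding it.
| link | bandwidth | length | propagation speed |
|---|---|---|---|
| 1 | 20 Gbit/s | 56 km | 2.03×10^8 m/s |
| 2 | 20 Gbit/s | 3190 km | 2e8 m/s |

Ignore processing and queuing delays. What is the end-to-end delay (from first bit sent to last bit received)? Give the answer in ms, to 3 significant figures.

L = 1748 × 8 = 13984 bits.
Transmission delay per hop = L/R = 13984/20000000000 = 0.0006992 ms; 2 hops → 0.0013984 ms.
Propagation delays (d/s per hop): 0.275862, 15.95 ms; sum = 16.2259 ms.
End-to-end = 16.2 ms.

16.2 ms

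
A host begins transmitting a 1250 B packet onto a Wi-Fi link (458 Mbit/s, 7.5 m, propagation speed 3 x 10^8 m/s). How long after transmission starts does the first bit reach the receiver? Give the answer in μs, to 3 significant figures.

0.0250 μs

First bit experiences only propagation delay: d/s = 7.5/300000000 = 0.0250 μs.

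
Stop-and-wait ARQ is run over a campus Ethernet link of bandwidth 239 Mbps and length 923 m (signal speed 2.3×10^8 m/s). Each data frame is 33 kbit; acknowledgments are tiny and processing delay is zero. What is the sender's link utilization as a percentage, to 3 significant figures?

94.5 %

t_tx = L/R = 33000/239000000 = 0.000138075 s.
t_prop = 923/2.3e+08 = 4.01304e-06 s; RTT = 8.02609e-06 s.
Cycle = t_tx + RTT = 0.000146101 s.
Utilization = t_tx / cycle = 0.000138075/0.000146101 = 94.5 %.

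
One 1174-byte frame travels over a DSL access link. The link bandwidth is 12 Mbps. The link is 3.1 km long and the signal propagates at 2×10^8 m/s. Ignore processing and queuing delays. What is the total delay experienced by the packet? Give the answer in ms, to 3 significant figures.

L = 1174 × 8 = 9392 bits.
Transmission delay = L/R = 9392 / 12000000 = 0.782667 ms.
Propagation delay = d/s = 3100 m / 200000000 m/s = 0.0155 ms.
Total = 0.798 ms.

0.798 ms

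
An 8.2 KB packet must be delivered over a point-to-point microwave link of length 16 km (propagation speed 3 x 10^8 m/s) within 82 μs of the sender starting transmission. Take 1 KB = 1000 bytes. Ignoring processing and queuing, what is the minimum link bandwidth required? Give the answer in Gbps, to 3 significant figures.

L = 65600 bits.
Propagation delay = 16000 / 300000000 = 53.3333 μs.
Transmission budget = 82 − 53.3333 = 28.6667 μs.
R ≥ L / t_tx = 65600 bits / 2.86667e-05 s = 2.29 Gbps.

2.29 Gbps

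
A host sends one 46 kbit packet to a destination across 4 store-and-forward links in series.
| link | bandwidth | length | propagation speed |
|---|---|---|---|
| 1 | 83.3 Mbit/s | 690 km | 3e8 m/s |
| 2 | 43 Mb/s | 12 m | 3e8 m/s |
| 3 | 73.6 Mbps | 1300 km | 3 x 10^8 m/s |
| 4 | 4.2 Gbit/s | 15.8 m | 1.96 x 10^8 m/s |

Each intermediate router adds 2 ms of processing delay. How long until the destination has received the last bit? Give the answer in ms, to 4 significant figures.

L = 46000 bits.
Transmission delays (L/R per hop): 0.552221, 1.06977, 0.625, 0.0109524 ms; sum = 2.25794 ms.
Propagation delays (d/s per hop): 2.3, 4e-05, 4.33333, 8.06122e-05 ms; sum = 6.63345 ms.
Processing at 3 router(s): 3 × 2 ms = 6 ms.
End-to-end = 14.89 ms.

14.89 ms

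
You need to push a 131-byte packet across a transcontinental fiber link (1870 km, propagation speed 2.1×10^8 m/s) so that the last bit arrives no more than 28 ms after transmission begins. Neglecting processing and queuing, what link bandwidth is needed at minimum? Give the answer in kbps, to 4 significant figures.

54.88 kbps

L = 1048 bits.
Propagation delay = 1870000 / 210000000 = 8.90476 ms.
Transmission budget = 28 − 8.90476 = 19.0952 ms.
R ≥ L / t_tx = 1048 bits / 0.0190952 s = 54.88 kbps.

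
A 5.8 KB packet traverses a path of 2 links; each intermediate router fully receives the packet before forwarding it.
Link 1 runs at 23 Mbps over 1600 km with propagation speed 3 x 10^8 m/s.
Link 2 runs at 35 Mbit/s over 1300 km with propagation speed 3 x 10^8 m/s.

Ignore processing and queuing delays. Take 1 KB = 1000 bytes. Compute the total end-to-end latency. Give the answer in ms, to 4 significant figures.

L = 46400 bits.
Transmission delays (L/R per hop): 2.01739, 1.32571 ms; sum = 3.34311 ms.
Propagation delays (d/s per hop): 5.33333, 4.33333 ms; sum = 9.66667 ms.
End-to-end = 13.01 ms.

13.01 ms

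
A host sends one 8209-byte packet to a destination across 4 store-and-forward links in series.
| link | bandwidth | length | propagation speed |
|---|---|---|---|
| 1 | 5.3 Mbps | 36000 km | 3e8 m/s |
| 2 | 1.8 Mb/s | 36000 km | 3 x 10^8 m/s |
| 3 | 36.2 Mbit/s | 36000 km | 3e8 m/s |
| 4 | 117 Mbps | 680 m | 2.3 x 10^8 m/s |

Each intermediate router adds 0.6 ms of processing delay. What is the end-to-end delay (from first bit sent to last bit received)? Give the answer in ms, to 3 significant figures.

413 ms

L = 8209 × 8 = 65672 bits.
Transmission delays (L/R per hop): 12.3909, 36.4844, 1.81414, 0.561299 ms; sum = 51.2508 ms.
Propagation delays (d/s per hop): 120, 120, 120, 0.00295652 ms; sum = 360.003 ms.
Processing at 3 router(s): 3 × 0.6 ms = 1.8 ms.
End-to-end = 413 ms.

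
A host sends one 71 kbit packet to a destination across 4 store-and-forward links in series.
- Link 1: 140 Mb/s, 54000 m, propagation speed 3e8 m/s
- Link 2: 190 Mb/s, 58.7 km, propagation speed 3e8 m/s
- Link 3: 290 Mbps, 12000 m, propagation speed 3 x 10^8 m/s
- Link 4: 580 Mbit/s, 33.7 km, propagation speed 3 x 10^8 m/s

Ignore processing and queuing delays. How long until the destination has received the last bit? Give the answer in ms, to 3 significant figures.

1.78 ms

L = 71000 bits.
Transmission delays (L/R per hop): 0.507143, 0.373684, 0.244828, 0.122414 ms; sum = 1.24807 ms.
Propagation delays (d/s per hop): 0.18, 0.195667, 0.04, 0.112333 ms; sum = 0.528 ms.
End-to-end = 1.78 ms.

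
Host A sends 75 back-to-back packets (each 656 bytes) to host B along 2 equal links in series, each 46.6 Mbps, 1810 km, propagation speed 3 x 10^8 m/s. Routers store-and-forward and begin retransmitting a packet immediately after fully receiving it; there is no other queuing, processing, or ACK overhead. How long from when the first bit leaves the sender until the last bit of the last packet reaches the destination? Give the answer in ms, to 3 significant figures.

Per-hop transmission t_tx = L/R = 5248/46600000 = 0.112618 ms.
Per-hop propagation t_prop = 1810000/300000000 = 6.03333 ms.
Pipeline fill: first packet needs 2·t_tx to clear all hops; remaining 74 packets each add one t_tx.
Total = (2+75-1)·t_tx + 2·t_prop = 76·0.112618 + 2·6.03333 = 20.6 ms.

20.6 ms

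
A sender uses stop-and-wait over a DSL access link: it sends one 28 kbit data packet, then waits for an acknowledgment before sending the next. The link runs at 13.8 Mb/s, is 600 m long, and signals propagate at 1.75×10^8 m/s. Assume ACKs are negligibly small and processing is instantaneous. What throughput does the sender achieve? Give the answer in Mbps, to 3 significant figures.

13.8 Mbps

t_tx = L/R = 28000/13800000 = 0.00202899 s.
t_prop = 600/175000000 = 3.42857e-06 s; RTT = 6.85714e-06 s.
Cycle = t_tx + RTT = 0.00203584 s.
Throughput = L / cycle = 28000 / 0.00203584 = 13.8 Mbps.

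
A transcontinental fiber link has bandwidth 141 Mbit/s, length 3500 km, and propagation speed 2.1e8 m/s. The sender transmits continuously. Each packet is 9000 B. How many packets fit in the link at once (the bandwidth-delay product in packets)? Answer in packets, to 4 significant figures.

32.64 packets

Propagation delay = 3500000 / 210000000 = 0.0166667 s.
BDP = R × t_prop = 141000000 × 0.0166667 = 2350000 bits.
In packets of 72000 bits: 32.64 packets.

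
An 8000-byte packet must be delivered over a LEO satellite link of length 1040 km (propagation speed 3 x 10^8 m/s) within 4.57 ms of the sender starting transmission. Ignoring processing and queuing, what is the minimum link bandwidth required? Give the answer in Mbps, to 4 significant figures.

58.01 Mbps

L = 64000 bits.
Propagation delay = 1040000 / 300000000 = 3.46667 ms.
Transmission budget = 4.57 − 3.46667 = 1.10333 ms.
R ≥ L / t_tx = 64000 bits / 0.00110333 s = 58.01 Mbps.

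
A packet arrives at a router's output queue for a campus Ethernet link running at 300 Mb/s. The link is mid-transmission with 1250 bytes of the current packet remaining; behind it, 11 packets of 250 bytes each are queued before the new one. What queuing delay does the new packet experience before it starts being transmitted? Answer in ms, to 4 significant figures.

Each queued packet: L/R = 2000/300000000 = 0.00666667 ms.
11 queued → 0.0733333 ms.
Plus remaining 10000 bits of current packet: 0.0333333 ms.
Queuing delay = 0.1067 ms.

0.1067 ms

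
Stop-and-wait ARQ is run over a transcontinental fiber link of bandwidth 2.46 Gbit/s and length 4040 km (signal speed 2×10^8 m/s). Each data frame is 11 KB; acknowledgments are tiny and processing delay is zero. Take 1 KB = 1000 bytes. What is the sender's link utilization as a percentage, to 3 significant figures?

t_tx = L/R = 88000/2460000000 = 3.57724e-05 s.
t_prop = 4040000/200000000 = 0.0202 s; RTT = 0.0404 s.
Cycle = t_tx + RTT = 0.0404358 s.
Utilization = t_tx / cycle = 3.57724e-05/0.0404358 = 0.0885 %.

0.0885 %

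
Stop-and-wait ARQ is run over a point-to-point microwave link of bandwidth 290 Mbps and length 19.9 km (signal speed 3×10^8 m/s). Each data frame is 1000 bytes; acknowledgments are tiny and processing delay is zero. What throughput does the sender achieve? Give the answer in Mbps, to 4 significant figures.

49.92 Mbps

t_tx = L/R = 8000/290000000 = 2.75862e-05 s.
t_prop = 19900/300000000 = 6.63333e-05 s; RTT = 0.000132667 s.
Cycle = t_tx + RTT = 0.000160253 s.
Throughput = L / cycle = 8000 / 0.000160253 = 49.92 Mbps.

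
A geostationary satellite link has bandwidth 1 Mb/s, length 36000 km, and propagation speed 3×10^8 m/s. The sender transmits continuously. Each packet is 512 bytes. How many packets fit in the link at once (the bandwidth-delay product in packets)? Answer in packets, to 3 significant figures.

Propagation delay = 36000000 / 300000000 = 0.12 s.
BDP = R × t_prop = 1000000 × 0.12 = 120000 bits.
In packets of 4096 bits: 29.3 packets.

29.3 packets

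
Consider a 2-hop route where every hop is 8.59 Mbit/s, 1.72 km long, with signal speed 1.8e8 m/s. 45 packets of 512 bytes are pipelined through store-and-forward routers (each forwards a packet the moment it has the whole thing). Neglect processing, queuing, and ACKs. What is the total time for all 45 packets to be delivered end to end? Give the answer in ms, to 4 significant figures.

21.95 ms

Per-hop transmission t_tx = L/R = 4096/8590000 = 0.476834 ms.
Per-hop propagation t_prop = 1720/180000000 = 0.00955556 ms.
Pipeline fill: first packet needs 2·t_tx to clear all hops; remaining 44 packets each add one t_tx.
Total = (2+45-1)·t_tx + 2·t_prop = 46·0.476834 + 2·0.00955556 = 21.95 ms.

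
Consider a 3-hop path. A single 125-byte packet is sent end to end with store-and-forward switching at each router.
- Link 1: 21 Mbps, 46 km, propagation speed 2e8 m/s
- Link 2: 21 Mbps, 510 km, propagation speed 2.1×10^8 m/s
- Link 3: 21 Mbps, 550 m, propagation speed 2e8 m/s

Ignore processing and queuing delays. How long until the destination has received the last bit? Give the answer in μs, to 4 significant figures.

L = 125 × 8 = 1000 bits.
Transmission delay per hop = L/R = 1000/21000000 = 47.619 μs; 3 hops → 142.857 μs.
Propagation delays (d/s per hop): 230, 2428.57, 2.75 μs; sum = 2661.32 μs.
End-to-end = 2804 μs.

2804 μs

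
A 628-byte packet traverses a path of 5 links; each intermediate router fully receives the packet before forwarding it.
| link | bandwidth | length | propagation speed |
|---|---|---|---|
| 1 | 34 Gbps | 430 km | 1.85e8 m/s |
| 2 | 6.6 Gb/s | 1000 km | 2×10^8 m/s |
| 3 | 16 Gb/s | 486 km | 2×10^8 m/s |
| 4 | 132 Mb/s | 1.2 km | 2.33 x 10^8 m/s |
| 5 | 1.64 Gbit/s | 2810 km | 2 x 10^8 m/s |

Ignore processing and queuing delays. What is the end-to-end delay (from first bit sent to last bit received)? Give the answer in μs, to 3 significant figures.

23900 μs

L = 628 × 8 = 5024 bits.
Transmission delays (L/R per hop): 0.147765, 0.761212, 0.314, 38.0606, 3.06341 μs; sum = 42.347 μs.
Propagation delays (d/s per hop): 2324.32, 5000, 2430, 5.15021, 14050 μs; sum = 23809.5 μs.
End-to-end = 23900 μs.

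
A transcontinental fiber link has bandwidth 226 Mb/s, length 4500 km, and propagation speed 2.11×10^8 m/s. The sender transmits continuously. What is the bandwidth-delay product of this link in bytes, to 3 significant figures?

602000 bytes

Propagation delay = 4500000 / 211000000 = 0.021327 s.
BDP = R × t_prop = 226000000 × 0.021327 = 4819910 bits.
In bytes: 4819910/8 = 602000 bytes.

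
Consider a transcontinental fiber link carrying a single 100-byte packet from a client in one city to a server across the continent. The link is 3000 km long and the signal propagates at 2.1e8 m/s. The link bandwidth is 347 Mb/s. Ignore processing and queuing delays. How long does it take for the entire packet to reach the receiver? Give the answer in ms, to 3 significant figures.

L = 100 × 8 = 800 bits.
Transmission delay = L/R = 800 / 347000000 = 0.00230548 ms.
Propagation delay = d/s = 3000000 m / 210000000 m/s = 14.2857 ms.
Total = 14.3 ms.

14.3 ms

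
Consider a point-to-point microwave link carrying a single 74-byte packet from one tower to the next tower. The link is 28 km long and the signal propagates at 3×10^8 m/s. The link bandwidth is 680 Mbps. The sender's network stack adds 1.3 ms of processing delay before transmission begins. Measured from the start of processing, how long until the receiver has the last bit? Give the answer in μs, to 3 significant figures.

1390 μs

L = 74 × 8 = 592 bits.
Transmission delay = L/R = 592 / 680000000 = 0.870588 μs.
Propagation delay = d/s = 28000 m / 300000000 m/s = 93.3333 μs.
Plus processing delay 1.3 ms = 1300 μs.
Total = 1390 μs.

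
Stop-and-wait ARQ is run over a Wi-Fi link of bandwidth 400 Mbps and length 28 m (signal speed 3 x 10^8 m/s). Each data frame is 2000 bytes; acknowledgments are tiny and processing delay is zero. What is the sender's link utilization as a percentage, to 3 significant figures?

99.5 %

t_tx = L/R = 16000/400000000 = 4e-05 s.
t_prop = 28/300000000 = 9.33333e-08 s; RTT = 1.86667e-07 s.
Cycle = t_tx + RTT = 4.01867e-05 s.
Utilization = t_tx / cycle = 4e-05/4.01867e-05 = 99.5 %.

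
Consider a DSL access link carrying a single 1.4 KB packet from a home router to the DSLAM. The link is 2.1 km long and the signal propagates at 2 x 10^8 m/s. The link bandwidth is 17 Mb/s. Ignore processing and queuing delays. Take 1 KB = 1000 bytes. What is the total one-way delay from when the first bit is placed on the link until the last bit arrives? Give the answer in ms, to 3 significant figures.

L = 11200 bits.
Transmission delay = L/R = 11200 / 17000000 = 0.658824 ms.
Propagation delay = d/s = 2100 m / 200000000 m/s = 0.0105 ms.
Total = 0.669 ms.

0.669 ms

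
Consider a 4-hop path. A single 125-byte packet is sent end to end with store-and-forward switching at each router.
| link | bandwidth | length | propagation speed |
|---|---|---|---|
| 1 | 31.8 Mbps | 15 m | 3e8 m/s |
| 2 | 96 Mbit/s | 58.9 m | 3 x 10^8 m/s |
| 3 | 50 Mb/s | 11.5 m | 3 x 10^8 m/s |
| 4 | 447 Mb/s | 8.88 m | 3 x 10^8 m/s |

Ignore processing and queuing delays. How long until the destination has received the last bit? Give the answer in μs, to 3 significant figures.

64.4 μs

L = 125 × 8 = 1000 bits.
Transmission delays (L/R per hop): 31.4465, 10.4167, 20, 2.23714 μs; sum = 64.1003 μs.
Propagation delays (d/s per hop): 0.05, 0.196333, 0.0383333, 0.0296 μs; sum = 0.314267 μs.
End-to-end = 64.4 μs.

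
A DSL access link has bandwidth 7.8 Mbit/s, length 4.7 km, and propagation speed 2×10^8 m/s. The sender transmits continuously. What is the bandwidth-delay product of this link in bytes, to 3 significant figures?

Propagation delay = 4700 / 200000000 = 2.35e-05 s.
BDP = R × t_prop = 7800000 × 2.35e-05 = 183.3 bits.
In bytes: 183.3/8 = 22.9 bytes.

22.9 bytes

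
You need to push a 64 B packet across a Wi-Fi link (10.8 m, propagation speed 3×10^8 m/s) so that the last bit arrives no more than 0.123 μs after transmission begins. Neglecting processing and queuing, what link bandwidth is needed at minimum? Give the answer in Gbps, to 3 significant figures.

5.89 Gbps

L = 512 bits.
Propagation delay = 10.8 / 300000000 = 0.036 μs.
Transmission budget = 0.123 − 0.036 = 0.087 μs.
R ≥ L / t_tx = 512 bits / 8.7e-08 s = 5.89 Gbps.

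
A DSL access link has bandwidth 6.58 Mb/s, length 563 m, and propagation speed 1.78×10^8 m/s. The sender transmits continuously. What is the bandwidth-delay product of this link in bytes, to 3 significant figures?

2.60 bytes

Propagation delay = 563 / 178000000 = 3.16292e-06 s.
BDP = R × t_prop = 6580000 × 3.16292e-06 = 20.812 bits.
In bytes: 20.812/8 = 2.60 bytes.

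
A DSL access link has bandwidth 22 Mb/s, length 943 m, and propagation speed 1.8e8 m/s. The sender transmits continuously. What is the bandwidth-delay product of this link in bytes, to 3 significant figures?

14.4 bytes

Propagation delay = 943 / 180000000 = 5.23889e-06 s.
BDP = R × t_prop = 22000000 × 5.23889e-06 = 115.256 bits.
In bytes: 115.256/8 = 14.4 bytes.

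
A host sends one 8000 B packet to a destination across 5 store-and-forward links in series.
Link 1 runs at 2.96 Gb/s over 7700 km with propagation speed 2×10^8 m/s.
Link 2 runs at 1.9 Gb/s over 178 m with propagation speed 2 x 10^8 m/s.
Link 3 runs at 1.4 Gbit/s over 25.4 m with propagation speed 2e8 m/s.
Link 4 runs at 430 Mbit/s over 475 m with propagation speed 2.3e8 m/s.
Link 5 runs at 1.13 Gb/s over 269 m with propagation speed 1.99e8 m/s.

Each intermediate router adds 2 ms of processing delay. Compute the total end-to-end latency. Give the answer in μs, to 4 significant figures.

46810 μs

L = 8000 × 8 = 64000 bits.
Transmission delays (L/R per hop): 21.6216, 33.6842, 45.7143, 148.837, 56.6372 μs; sum = 306.494 μs.
Propagation delays (d/s per hop): 38500, 0.89, 0.127, 2.06522, 1.35176 μs; sum = 38504.4 μs.
Processing at 4 router(s): 4 × 2 ms = 8000 μs.
End-to-end = 46810 μs.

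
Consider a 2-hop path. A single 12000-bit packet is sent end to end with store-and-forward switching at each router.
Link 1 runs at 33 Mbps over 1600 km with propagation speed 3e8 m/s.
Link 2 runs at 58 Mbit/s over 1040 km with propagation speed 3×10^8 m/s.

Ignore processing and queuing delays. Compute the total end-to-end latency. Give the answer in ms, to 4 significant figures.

Transmission delays (L/R per hop): 0.363636, 0.206897 ms; sum = 0.570533 ms.
Propagation delays (d/s per hop): 5.33333, 3.46667 ms; sum = 8.8 ms.
End-to-end = 9.371 ms.

9.371 ms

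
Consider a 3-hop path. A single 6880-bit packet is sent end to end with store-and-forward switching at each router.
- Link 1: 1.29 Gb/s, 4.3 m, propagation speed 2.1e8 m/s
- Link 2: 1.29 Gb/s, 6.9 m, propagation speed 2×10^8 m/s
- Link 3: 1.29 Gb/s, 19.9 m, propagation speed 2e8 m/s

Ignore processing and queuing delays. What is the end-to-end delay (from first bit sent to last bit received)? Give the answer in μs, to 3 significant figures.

16.2 μs

Transmission delay per hop = L/R = 6880/1290000000 = 5.33333 μs; 3 hops → 16 μs.
Propagation delays (d/s per hop): 0.0204762, 0.0345, 0.0995 μs; sum = 0.154476 μs.
End-to-end = 16.2 μs.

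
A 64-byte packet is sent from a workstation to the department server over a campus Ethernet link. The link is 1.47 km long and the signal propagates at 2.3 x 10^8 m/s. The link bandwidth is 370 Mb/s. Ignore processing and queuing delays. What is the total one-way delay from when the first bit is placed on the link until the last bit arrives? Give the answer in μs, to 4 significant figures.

L = 64 × 8 = 512 bits.
Transmission delay = L/R = 512 / 370000000 = 1.38378 μs.
Propagation delay = d/s = 1470 m / 2.3e+08 m/s = 6.3913 μs.
Total = 7.775 μs.

7.775 μs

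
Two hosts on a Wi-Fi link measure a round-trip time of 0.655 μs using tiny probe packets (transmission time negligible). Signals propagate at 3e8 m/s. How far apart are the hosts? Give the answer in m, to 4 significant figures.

98.25 m

One-way propagation = RTT/2 = 0.3275 μs.
d = s × t = 300000000 × 3.275e-07 = 98.25 m.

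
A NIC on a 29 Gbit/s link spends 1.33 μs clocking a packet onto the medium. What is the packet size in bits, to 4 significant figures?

38570 bits

L = R × t_tx = 29000000000 b/s × 1.33e-06 s = 38570 bits.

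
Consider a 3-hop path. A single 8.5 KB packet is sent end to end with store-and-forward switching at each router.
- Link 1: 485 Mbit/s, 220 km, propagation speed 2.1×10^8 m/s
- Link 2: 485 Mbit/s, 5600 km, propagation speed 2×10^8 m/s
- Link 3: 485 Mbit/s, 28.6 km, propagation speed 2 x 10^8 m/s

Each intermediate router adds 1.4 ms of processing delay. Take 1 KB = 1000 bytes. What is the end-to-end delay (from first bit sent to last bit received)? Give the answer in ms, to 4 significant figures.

L = 68000 bits.
Transmission delay per hop = L/R = 68000/485000000 = 0.140206 ms; 3 hops → 0.420619 ms.
Propagation delays (d/s per hop): 1.04762, 28, 0.143 ms; sum = 29.1906 ms.
Processing at 2 router(s): 2 × 1.4 ms = 2.8 ms.
End-to-end = 32.41 ms.

32.41 ms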